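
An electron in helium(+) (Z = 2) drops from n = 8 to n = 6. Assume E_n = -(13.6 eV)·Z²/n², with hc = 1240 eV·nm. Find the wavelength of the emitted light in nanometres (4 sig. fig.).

1876 nm

For Z = 2 the level energies scale as Z², so the effective Rydberg energy is 13.6 × 4 = 54.40 eV.
ΔE = 54.40 × (1/6² − 1/8²) = 54.40 × 0.01215 = 0.6611 eV.
λ = hc/ΔE = 1240 / 0.6611 = 1876 nm.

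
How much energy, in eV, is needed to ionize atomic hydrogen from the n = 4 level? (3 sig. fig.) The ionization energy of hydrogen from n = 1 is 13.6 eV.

0.850 eV

E_4 = −13.60/16 = −0.850 eV, so ionization (to E = 0) requires 0.850 eV.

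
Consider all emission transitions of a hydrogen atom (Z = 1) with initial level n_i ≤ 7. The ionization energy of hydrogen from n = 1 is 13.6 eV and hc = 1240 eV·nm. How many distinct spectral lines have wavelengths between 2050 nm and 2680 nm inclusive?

2

Enumerate all n_i → n_f pairs with 1 ≤ n_f < n_i ≤ 7 and compute λ = 1240 / [13.6·1·(1/n_f² − 1/n_i²)].
Lines falling in [2050, 2680] nm: 7→4 (2166 nm), 6→4 (2626 nm).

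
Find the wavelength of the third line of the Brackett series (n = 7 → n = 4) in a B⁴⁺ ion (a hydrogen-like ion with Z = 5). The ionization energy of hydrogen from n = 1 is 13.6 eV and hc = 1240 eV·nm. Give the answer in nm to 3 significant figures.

86.6 nm

The Brackett series terminates on n_f = 4; the third line has n_i = 4+3 = 7.
ΔE = 340.0 × (1/4² − 1/7²) = 14.31 eV.
λ = 1240 / 14.31 = 86.6 nm.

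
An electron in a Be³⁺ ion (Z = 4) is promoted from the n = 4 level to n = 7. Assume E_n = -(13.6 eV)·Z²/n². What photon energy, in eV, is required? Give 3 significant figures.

The Bohr energies scale as Z², so for Z = 4: E_n = −217.6/n² eV.
E_7 = −217.6/49 = −4.441 eV and E_4 = −217.6/16 = −13.60 eV.
The photon energy is |E_7 − E_4| = 9.16 eV.

9.16 eV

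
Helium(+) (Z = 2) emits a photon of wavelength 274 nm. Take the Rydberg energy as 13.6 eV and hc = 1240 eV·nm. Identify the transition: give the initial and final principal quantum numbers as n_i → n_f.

The photon energy is ΔE = hc/λ = 1240 / 274 = 4.526 eV.
With Z = 2, ΔE = 54.40 × (1/n_f² − 1/n_i²), so 1/n_f² − 1/n_i² = 0.08319.
Trying n_f = 3 gives 1/n_i² = 0.02792, i.e. n_i ≈ 6; this pair matches.

n_i = 6, n_f = 3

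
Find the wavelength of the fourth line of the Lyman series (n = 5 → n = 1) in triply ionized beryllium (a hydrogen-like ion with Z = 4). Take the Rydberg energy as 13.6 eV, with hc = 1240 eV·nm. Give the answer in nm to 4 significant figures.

5.936 nm

The Lyman series terminates on n_f = 1; the fourth line has n_i = 1+4 = 5.
ΔE = 217.6 × (1/1² − 1/5²) = 208.9 eV.
λ = 1240 / 208.9 = 5.936 nm.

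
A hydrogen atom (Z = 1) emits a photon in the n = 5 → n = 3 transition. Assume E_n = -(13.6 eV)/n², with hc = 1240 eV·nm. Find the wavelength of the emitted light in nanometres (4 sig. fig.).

1282 nm

ΔE = 13.60 × (1/3² − 1/5²) = 13.60 × 0.07111 = 0.9671 eV.
λ = hc/ΔE = 1240 / 0.9671 = 1282 nm.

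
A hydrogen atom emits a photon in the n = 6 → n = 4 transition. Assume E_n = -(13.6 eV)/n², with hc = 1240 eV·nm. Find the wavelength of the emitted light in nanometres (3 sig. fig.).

2630 nm

ΔE = 13.60 × (1/4² − 1/6²) = 13.60 × 0.03472 = 0.4722 eV.
λ = hc/ΔE = 1240 / 0.4722 = 2630 nm.
This line belongs to the Brackett series.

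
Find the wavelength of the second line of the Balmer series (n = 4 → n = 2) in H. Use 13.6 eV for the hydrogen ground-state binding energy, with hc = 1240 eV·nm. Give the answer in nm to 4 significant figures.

486.3 nm

The Balmer series terminates on n_f = 2; the second line has n_i = 2+2 = 4.
ΔE = 13.60 × (1/2² − 1/4²) = 2.550 eV.
λ = 1240 / 2.550 = 486.3 nm.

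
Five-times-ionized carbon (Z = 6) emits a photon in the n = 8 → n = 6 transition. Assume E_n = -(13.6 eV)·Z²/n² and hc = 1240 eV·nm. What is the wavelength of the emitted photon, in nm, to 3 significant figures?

208 nm

For Z = 6 the level energies scale as Z², so the effective Rydberg energy is 13.6 × 36 = 489.6 eV.
ΔE = 489.6 × (1/6² − 1/8²) = 489.6 × 0.01215 = 5.950 eV.
λ = hc/ΔE = 1240 / 5.950 = 208 nm.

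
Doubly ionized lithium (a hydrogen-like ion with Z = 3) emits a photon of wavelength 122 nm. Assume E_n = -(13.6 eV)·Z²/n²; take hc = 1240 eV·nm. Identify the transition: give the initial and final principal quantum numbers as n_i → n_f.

n_i = 6, n_f = 3

The photon energy is ΔE = hc/λ = 1240 / 122 = 10.16 eV.
With Z = 3, ΔE = 122.4 × (1/n_f² − 1/n_i²), so 1/n_f² − 1/n_i² = 0.08304.
Trying n_f = 3 gives 1/n_i² = 0.02807, i.e. n_i ≈ 6; this pair matches.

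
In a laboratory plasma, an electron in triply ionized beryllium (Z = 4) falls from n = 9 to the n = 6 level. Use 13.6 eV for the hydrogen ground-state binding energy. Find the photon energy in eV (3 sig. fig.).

3.36 eV

The Bohr energies scale as Z², so for Z = 4: E_n = −217.6/n² eV.
E_9 = −217.6/81 = −2.686 eV and E_6 = −217.6/36 = −6.044 eV.
The photon energy is |E_9 − E_6| = 3.36 eV.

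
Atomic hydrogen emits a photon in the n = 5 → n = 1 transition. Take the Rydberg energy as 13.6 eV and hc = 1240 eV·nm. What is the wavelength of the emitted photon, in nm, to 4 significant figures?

94.98 nm

ΔE = 13.60 × (1/1² − 1/5²) = 13.60 × 0.9600 = 13.06 eV.
λ = hc/ΔE = 1240 / 13.06 = 94.98 nm.
This line belongs to the Lyman series.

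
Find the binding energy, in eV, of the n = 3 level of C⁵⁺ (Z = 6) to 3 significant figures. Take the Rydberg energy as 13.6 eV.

E_n = −13.6 Z²/n² = −489.6/n² eV for Z = 6.
E_3 = −489.6/9 = −54.4 eV, so ionization (to E = 0) requires 54.4 eV.

54.4 eV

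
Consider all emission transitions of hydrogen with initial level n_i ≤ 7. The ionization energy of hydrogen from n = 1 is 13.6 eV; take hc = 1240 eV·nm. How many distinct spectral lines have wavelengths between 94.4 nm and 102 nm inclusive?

Enumerate all n_i → n_f pairs with 1 ≤ n_f < n_i ≤ 7 and compute λ = 1240 / [13.6·1·(1/n_f² − 1/n_i²)].
Lines falling in [94.4, 102] nm: 5→1 (94.98 nm), 4→1 (97.25 nm).

2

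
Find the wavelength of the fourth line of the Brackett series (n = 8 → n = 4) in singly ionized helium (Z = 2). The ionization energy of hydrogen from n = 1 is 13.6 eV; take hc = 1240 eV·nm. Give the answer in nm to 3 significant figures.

486 nm

The Brackett series terminates on n_f = 4; the fourth line has n_i = 4+4 = 8.
ΔE = 54.40 × (1/4² − 1/8²) = 2.550 eV.
λ = 1240 / 2.550 = 486 nm.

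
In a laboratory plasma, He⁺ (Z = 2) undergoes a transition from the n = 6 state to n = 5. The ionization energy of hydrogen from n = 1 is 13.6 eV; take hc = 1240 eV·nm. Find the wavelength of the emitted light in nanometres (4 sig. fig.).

1865 nm

For Z = 2 the level energies scale as Z², so the effective Rydberg energy is 13.6 × 4 = 54.40 eV.
ΔE = 54.40 × (1/5² − 1/6²) = 54.40 × 0.01222 = 0.6649 eV.
λ = hc/ΔE = 1240 / 0.6649 = 1865 nm.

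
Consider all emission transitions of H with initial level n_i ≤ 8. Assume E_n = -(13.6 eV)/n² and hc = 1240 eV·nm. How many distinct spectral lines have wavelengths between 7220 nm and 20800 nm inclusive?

Enumerate all n_i → n_f pairs with 1 ≤ n_f < n_i ≤ 8 and compute λ = 1240 / [13.6·1·(1/n_f² − 1/n_i²)].
Lines falling in [7220, 20800] nm: 6→5 (7460 nm), 8→6 (7503 nm), 7→6 (12370 nm), 8→7 (19060 nm).

4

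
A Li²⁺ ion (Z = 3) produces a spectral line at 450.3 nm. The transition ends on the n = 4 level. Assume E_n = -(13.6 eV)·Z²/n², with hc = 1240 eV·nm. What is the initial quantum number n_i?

The photon energy is ΔE = hc/λ = 1240 / 450.3 = 2.754 eV.
With Z = 3, ΔE = 122.4 × (1/n_f² − 1/n_i²), so 1/n_f² − 1/n_i² = 0.02250.
With n_f = 4: 1/n_i² = 1/16 − 0.02250 = 0.04000, so n_i ≈ 5.00.

n_i = 5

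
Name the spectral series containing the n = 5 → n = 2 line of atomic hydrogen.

The series is set by the lower level: n_f = 2 is the Balmer series.

Balmer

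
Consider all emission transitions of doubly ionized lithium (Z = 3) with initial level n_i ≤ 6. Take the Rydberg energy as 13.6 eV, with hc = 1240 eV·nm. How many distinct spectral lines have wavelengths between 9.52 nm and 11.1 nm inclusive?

Enumerate all n_i → n_f pairs with 1 ≤ n_f < n_i ≤ 6 and compute λ = 1240 / [13.6·9·(1/n_f² − 1/n_i²)].
Lines falling in [9.52, 11.1] nm: 6→1 (10.42 nm), 5→1 (10.55 nm), 4→1 (10.81 nm).

3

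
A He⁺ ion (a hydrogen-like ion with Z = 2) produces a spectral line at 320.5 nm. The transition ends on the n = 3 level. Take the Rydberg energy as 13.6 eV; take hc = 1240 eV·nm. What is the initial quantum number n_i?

The photon energy is ΔE = hc/λ = 1240 / 320.5 = 3.869 eV.
With Z = 2, ΔE = 54.40 × (1/n_f² − 1/n_i²), so 1/n_f² − 1/n_i² = 0.07112.
With n_f = 3: 1/n_i² = 1/9 − 0.07112 = 0.03999, so n_i ≈ 5.00.

n_i = 5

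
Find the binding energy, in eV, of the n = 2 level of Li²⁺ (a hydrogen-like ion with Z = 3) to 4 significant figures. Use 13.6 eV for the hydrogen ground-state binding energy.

E_n = −13.6 Z²/n² = −122.4/n² eV for Z = 3.
E_2 = −122.4/4 = −30.60 eV, so ionization (to E = 0) requires 30.60 eV.

30.60 eV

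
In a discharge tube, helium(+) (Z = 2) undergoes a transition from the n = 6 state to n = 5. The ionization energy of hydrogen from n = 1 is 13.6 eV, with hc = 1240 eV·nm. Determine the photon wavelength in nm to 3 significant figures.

1860 nm

For Z = 2 the level energies scale as Z², so the effective Rydberg energy is 13.6 × 4 = 54.40 eV.
ΔE = 54.40 × (1/5² − 1/6²) = 54.40 × 0.01222 = 0.6649 eV.
λ = hc/ΔE = 1240 / 0.6649 = 1860 nm.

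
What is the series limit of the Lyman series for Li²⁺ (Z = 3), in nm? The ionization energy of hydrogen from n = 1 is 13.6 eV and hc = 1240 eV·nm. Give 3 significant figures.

10.1 nm

The Lyman series has lower level n_f = 1; the series limit corresponds to n_i → ∞.
ΔE_max = 13.6 × 9 / 1² = 122.4 eV.
λ_min = 1240 / 122.4 = 10.1 nm.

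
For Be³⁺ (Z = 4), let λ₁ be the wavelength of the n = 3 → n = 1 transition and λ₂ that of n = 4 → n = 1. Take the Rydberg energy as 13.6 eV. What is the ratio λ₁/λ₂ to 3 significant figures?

1.05

λ ∝ 1/ΔE ∝ 1/(1/n_f² − 1/n_i²), and the Z² and hc factors cancel in the ratio.
λ₁/λ₂ = (1/1² − 1/4²)/(1/1² − 1/3²) = 0.9375/0.8889 = 1.05.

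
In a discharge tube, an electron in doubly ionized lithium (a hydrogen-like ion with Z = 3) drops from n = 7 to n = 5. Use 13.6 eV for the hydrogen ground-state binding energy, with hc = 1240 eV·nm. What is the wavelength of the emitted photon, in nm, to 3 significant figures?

517 nm

For Z = 3 the level energies scale as Z², so the effective Rydberg energy is 13.6 × 9 = 122.4 eV.
ΔE = 122.4 × (1/5² − 1/7²) = 122.4 × 0.01959 = 2.398 eV.
λ = hc/ΔE = 1240 / 2.398 = 517 nm.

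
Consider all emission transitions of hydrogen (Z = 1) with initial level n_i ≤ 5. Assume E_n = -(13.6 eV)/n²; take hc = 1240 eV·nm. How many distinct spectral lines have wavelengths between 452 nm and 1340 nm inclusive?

Enumerate all n_i → n_f pairs with 1 ≤ n_f < n_i ≤ 5 and compute λ = 1240 / [13.6·1·(1/n_f² − 1/n_i²)].
Lines falling in [452, 1340] nm: 4→2 (486.3 nm), 3→2 (656.5 nm), 5→3 (1282 nm).

3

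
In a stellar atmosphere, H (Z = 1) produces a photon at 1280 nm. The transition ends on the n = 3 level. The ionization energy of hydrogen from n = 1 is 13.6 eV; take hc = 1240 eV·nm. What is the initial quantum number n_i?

n_i = 5

The photon energy is ΔE = hc/λ = 1240 / 1280 = 0.9688 eV.
With Z = 1, ΔE = 13.60 × (1/n_f² − 1/n_i²), so 1/n_f² − 1/n_i² = 0.07123.
With n_f = 3: 1/n_i² = 1/9 − 0.07123 = 0.03988, so n_i ≈ 5.01.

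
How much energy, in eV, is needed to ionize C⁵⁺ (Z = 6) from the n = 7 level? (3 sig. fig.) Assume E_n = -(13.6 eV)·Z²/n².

9.99 eV

E_n = −13.6 Z²/n² = −489.6/n² eV for Z = 6.
E_7 = −489.6/49 = −9.99 eV, so ionization (to E = 0) requires 9.99 eV.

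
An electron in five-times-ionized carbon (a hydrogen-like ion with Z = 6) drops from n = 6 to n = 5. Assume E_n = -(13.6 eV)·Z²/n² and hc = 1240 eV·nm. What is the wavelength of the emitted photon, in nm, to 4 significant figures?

207.2 nm

For Z = 6 the level energies scale as Z², so the effective Rydberg energy is 13.6 × 36 = 489.6 eV.
ΔE = 489.6 × (1/5² − 1/6²) = 489.6 × 0.01222 = 5.984 eV.
λ = hc/ΔE = 1240 / 5.984 = 207.2 nm.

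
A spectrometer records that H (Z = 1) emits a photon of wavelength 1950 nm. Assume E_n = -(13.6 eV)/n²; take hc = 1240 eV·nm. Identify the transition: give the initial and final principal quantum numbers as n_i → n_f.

The photon energy is ΔE = hc/λ = 1240 / 1950 = 0.6359 eV.
With Z = 1, ΔE = 13.60 × (1/n_f² − 1/n_i²), so 1/n_f² − 1/n_i² = 0.04676.
Trying n_f = 4 gives 1/n_i² = 0.01574, i.e. n_i ≈ 8; this pair matches.

n_i = 8, n_f = 4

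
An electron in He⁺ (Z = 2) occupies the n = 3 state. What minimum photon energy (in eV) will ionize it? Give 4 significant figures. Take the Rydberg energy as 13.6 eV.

6.044 eV

E_n = −13.6 Z²/n² = −54.40/n² eV for Z = 2.
E_3 = −54.40/9 = −6.044 eV, so ionization (to E = 0) requires 6.044 eV.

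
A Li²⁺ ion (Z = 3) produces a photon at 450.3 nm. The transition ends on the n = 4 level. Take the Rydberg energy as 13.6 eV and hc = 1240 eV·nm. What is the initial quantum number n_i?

The photon energy is ΔE = hc/λ = 1240 / 450.3 = 2.754 eV.
With Z = 3, ΔE = 122.4 × (1/n_f² − 1/n_i²), so 1/n_f² − 1/n_i² = 0.02250.
With n_f = 4: 1/n_i² = 1/16 − 0.02250 = 0.04000, so n_i ≈ 5.00.

n_i = 5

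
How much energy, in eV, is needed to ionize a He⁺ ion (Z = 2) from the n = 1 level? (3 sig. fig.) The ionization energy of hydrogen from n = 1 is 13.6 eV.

54.4 eV

E_n = −13.6 Z²/n² = −54.40/n² eV for Z = 2.
E_1 = −54.40/1 = −54.4 eV, so ionization (to E = 0) requires 54.4 eV.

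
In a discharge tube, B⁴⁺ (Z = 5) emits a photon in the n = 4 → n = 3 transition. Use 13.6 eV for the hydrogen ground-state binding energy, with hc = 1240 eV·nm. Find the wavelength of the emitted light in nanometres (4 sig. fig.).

75.03 nm

For Z = 5 the level energies scale as Z², so the effective Rydberg energy is 13.6 × 25 = 340.0 eV.
ΔE = 340.0 × (1/3² − 1/4²) = 340.0 × 0.04861 = 16.53 eV.
λ = hc/ΔE = 1240 / 16.53 = 75.03 nm.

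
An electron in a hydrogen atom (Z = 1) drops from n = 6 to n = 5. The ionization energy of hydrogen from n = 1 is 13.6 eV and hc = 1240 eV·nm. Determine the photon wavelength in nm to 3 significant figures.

7460 nm

ΔE = 13.60 × (1/5² − 1/6²) = 13.60 × 0.01222 = 0.1662 eV.
λ = hc/ΔE = 1240 / 0.1662 = 7460 nm.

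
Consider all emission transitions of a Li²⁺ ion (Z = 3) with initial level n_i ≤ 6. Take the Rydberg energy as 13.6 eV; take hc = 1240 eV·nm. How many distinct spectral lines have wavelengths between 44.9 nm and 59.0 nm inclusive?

Enumerate all n_i → n_f pairs with 1 ≤ n_f < n_i ≤ 6 and compute λ = 1240 / [13.6·9·(1/n_f² − 1/n_i²)].
Lines falling in [44.9, 59.0] nm: 6→2 (45.59 nm), 5→2 (48.24 nm), 4→2 (54.03 nm).

3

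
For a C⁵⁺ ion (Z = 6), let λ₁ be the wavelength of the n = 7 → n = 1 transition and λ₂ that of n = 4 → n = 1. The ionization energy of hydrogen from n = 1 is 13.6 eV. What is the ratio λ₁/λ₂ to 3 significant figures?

0.957

λ ∝ 1/ΔE ∝ 1/(1/n_f² − 1/n_i²), and the Z² and hc factors cancel in the ratio.
λ₁/λ₂ = (1/1² − 1/4²)/(1/1² − 1/7²) = 0.9375/0.9796 = 0.957.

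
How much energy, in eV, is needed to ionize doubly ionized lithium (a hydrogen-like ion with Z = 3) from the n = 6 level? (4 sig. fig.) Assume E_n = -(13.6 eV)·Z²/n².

3.400 eV

E_n = −13.6 Z²/n² = −122.4/n² eV for Z = 3.
E_6 = −122.4/36 = −3.400 eV, so ionization (to E = 0) requires 3.400 eV.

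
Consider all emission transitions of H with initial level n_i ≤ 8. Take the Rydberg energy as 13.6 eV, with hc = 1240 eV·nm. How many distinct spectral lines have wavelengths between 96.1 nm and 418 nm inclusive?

6

Enumerate all n_i → n_f pairs with 1 ≤ n_f < n_i ≤ 8 and compute λ = 1240 / [13.6·1·(1/n_f² − 1/n_i²)].
Lines falling in [96.1, 418] nm: 4→1 (97.25 nm), 3→1 (102.6 nm), 2→1 (121.6 nm), 8→2 (389.0 nm), 7→2 (397.1 nm), 6→2 (410.3 nm).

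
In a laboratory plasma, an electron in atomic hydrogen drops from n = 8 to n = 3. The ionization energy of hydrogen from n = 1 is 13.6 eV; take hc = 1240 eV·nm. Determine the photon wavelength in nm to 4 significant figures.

ΔE = 13.60 × (1/3² − 1/8²) = 13.60 × 0.09549 = 1.299 eV.
λ = hc/ΔE = 1240 / 1.299 = 954.9 nm.

954.9 nm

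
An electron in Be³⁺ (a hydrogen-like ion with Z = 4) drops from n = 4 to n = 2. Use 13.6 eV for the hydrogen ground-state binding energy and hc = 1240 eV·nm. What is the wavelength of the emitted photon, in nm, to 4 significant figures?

30.39 nm

For Z = 4 the level energies scale as Z², so the effective Rydberg energy is 13.6 × 16 = 217.6 eV.
ΔE = 217.6 × (1/2² − 1/4²) = 217.6 × 0.1875 = 40.80 eV.
λ = hc/ΔE = 1240 / 40.80 = 30.39 nm.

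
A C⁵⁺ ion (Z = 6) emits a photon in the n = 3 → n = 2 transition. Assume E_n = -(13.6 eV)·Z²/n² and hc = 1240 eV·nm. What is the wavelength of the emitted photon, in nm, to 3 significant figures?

18.2 nm

For Z = 6 the level energies scale as Z², so the effective Rydberg energy is 13.6 × 36 = 489.6 eV.
ΔE = 489.6 × (1/2² − 1/3²) = 489.6 × 0.1389 = 68.00 eV.
λ = hc/ΔE = 1240 / 68.00 = 18.2 nm.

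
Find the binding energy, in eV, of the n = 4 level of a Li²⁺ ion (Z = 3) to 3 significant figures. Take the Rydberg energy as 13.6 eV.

E_n = −13.6 Z²/n² = −122.4/n² eV for Z = 3.
E_4 = −122.4/16 = −7.65 eV, so ionization (to E = 0) requires 7.65 eV.

7.65 eV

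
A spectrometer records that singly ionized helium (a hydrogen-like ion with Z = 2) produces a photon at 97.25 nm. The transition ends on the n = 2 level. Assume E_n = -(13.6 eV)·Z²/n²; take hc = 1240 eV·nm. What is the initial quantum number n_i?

n_i = 8

The photon energy is ΔE = hc/λ = 1240 / 97.25 = 12.75 eV.
With Z = 2, ΔE = 54.40 × (1/n_f² − 1/n_i²), so 1/n_f² − 1/n_i² = 0.2344.
With n_f = 2: 1/n_i² = 1/4 − 0.2344 = 0.01561, so n_i ≈ 8.00.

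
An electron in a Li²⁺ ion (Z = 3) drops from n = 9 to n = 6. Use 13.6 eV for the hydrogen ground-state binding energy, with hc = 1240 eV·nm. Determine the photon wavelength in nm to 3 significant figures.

656 nm

For Z = 3 the level energies scale as Z², so the effective Rydberg energy is 13.6 × 9 = 122.4 eV.
ΔE = 122.4 × (1/6² − 1/9²) = 122.4 × 0.01543 = 1.889 eV.
λ = hc/ΔE = 1240 / 1.889 = 656 nm.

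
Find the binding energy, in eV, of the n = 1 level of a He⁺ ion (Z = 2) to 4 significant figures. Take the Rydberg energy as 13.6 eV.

E_n = −13.6 Z²/n² = −54.40/n² eV for Z = 2.
E_1 = −54.40/1 = −54.40 eV, so ionization (to E = 0) requires 54.40 eV.

54.40 eV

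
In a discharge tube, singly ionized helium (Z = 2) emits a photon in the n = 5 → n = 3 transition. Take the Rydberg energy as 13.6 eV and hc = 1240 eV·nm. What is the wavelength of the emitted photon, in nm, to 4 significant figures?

320.5 nm

For Z = 2 the level energies scale as Z², so the effective Rydberg energy is 13.6 × 4 = 54.40 eV.
ΔE = 54.40 × (1/3² − 1/5²) = 54.40 × 0.07111 = 3.868 eV.
λ = hc/ΔE = 1240 / 3.868 = 320.5 nm.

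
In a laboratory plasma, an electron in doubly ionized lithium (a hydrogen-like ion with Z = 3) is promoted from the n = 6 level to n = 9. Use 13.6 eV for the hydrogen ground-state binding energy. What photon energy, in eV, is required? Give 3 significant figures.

The Bohr energies scale as Z², so for Z = 3: E_n = −122.4/n² eV.
E_9 = −122.4/81 = −1.511 eV and E_6 = −122.4/36 = −3.400 eV.
The photon energy is |E_9 − E_6| = 1.89 eV.

1.89 eV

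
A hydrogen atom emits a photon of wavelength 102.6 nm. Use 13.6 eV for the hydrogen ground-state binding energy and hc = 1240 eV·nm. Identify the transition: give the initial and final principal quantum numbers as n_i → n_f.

The photon energy is ΔE = hc/λ = 1240 / 102.6 = 12.09 eV.
With Z = 1, ΔE = 13.60 × (1/n_f² − 1/n_i²), so 1/n_f² − 1/n_i² = 0.8887.
Trying n_f = 1 gives 1/n_i² = 0.1113, i.e. n_i ≈ 3; this pair matches.

n_i = 3, n_f = 1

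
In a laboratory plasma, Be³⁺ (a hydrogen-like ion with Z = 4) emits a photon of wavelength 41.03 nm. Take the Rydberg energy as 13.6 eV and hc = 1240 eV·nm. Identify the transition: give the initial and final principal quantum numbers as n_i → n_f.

The photon energy is ΔE = hc/λ = 1240 / 41.03 = 30.22 eV.
With Z = 4, ΔE = 217.6 × (1/n_f² − 1/n_i²), so 1/n_f² − 1/n_i² = 0.1389.
Trying n_f = 2 gives 1/n_i² = 0.1111, i.e. n_i ≈ 3; this pair matches.

n_i = 3, n_f = 2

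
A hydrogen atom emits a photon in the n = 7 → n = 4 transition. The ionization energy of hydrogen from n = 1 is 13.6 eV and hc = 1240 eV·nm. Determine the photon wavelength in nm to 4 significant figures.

ΔE = 13.60 × (1/4² − 1/7²) = 13.60 × 0.04209 = 0.5724 eV.
λ = hc/ΔE = 1240 / 0.5724 = 2166 nm.

2166 nm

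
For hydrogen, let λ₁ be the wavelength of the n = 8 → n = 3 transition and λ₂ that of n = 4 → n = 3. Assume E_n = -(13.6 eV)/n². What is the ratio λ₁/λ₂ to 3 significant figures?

λ ∝ 1/ΔE ∝ 1/(1/n_f² − 1/n_i²), and the Z² and hc factors cancel in the ratio.
λ₁/λ₂ = (1/3² − 1/4²)/(1/3² − 1/8²) = 0.04861/0.09549 = 0.509.

0.509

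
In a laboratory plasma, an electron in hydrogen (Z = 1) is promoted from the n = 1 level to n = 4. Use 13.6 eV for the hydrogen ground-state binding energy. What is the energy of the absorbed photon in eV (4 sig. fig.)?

E_4 = −13.60/16 = −0.8500 eV and E_1 = −13.60/1 = −13.60 eV.
The photon energy is |E_4 − E_1| = 12.75 eV.

12.75 eV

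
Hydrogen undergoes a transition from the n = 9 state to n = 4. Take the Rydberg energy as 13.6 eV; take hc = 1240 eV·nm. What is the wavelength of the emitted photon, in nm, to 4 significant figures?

1818 nm

ΔE = 13.60 × (1/4² − 1/9²) = 13.60 × 0.05015 = 0.6821 eV.
λ = hc/ΔE = 1240 / 0.6821 = 1818 nm.
This line belongs to the Brackett series.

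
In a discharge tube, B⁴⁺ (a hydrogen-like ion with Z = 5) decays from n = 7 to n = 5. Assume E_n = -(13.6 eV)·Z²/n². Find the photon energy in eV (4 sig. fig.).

The Bohr energies scale as Z², so for Z = 5: E_n = −340.0/n² eV.
E_7 = −340.0/49 = −6.939 eV and E_5 = −340.0/25 = −13.60 eV.
The photon energy is |E_7 − E_5| = 6.661 eV.

6.661 eV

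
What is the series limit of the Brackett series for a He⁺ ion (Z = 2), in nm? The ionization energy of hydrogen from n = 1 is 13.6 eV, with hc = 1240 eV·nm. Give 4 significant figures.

364.7 nm

The Brackett series has lower level n_f = 4; the series limit corresponds to n_i → ∞.
ΔE_max = 13.6 × 4 / 4² = 3.400 eV.
λ_min = 1240 / 3.400 = 364.7 nm.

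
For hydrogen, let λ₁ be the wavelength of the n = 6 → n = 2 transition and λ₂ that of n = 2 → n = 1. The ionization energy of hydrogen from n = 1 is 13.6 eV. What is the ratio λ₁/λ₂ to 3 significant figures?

λ ∝ 1/ΔE ∝ 1/(1/n_f² − 1/n_i²), and the Z² and hc factors cancel in the ratio.
λ₁/λ₂ = (1/1² − 1/2²)/(1/2² − 1/6²) = 0.7500/0.2222 = 3.38.

3.38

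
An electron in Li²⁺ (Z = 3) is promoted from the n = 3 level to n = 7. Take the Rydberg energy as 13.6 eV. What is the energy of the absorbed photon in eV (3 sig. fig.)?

The Bohr energies scale as Z², so for Z = 3: E_n = −122.4/n² eV.
E_7 = −122.4/49 = −2.498 eV and E_3 = −122.4/9 = −13.60 eV.
The photon energy is |E_7 − E_3| = 11.1 eV.

11.1 eV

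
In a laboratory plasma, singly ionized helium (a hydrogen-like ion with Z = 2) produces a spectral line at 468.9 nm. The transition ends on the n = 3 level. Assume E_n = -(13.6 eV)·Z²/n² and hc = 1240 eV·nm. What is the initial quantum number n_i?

n_i = 4

The photon energy is ΔE = hc/λ = 1240 / 468.9 = 2.644 eV.
With Z = 2, ΔE = 54.40 × (1/n_f² − 1/n_i²), so 1/n_f² − 1/n_i² = 0.04861.
With n_f = 3: 1/n_i² = 1/9 − 0.04861 = 0.06250, so n_i ≈ 4.00.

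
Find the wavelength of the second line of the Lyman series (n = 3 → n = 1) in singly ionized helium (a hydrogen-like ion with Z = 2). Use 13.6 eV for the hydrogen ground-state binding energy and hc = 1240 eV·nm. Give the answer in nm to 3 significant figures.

25.6 nm

The Lyman series terminates on n_f = 1; the second line has n_i = 1+2 = 3.
ΔE = 54.40 × (1/1² − 1/3²) = 48.36 eV.
λ = 1240 / 48.36 = 25.6 nm.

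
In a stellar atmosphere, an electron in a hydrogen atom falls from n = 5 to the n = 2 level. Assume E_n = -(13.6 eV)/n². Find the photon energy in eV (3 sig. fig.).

2.86 eV

E_5 = −13.60/25 = −0.5440 eV and E_2 = −13.60/4 = −3.400 eV.
The photon energy is |E_5 − E_2| = 2.86 eV.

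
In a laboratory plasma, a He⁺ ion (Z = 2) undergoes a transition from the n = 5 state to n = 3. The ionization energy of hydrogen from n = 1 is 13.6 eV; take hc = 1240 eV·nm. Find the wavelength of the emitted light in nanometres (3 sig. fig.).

321 nm

For Z = 2 the level energies scale as Z², so the effective Rydberg energy is 13.6 × 4 = 54.40 eV.
ΔE = 54.40 × (1/3² − 1/5²) = 54.40 × 0.07111 = 3.868 eV.
λ = hc/ΔE = 1240 / 3.868 = 321 nm.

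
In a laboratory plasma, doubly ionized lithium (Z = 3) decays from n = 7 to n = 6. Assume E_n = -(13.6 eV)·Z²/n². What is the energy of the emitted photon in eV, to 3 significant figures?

0.902 eV

The Bohr energies scale as Z², so for Z = 3: E_n = −122.4/n² eV.
E_7 = −122.4/49 = −2.498 eV and E_6 = −122.4/36 = −3.400 eV.
The photon energy is |E_7 − E_6| = 0.902 eV.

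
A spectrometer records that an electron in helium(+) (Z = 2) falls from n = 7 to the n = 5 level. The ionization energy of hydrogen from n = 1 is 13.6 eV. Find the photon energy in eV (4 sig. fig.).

The Bohr energies scale as Z², so for Z = 2: E_n = −54.40/n² eV.
E_7 = −54.40/49 = −1.110 eV and E_5 = −54.40/25 = −2.176 eV.
The photon energy is |E_7 − E_5| = 1.066 eV.

1.066 eV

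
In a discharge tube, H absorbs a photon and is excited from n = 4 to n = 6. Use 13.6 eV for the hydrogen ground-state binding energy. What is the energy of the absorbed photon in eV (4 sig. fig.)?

0.4722 eV

E_6 = −13.60/36 = −0.3778 eV and E_4 = −13.60/16 = −0.8500 eV.
The photon energy is |E_6 − E_4| = 0.4722 eV.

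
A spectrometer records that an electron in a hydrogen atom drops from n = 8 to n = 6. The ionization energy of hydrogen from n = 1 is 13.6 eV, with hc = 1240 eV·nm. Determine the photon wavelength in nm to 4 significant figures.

7503 nm

ΔE = 13.60 × (1/6² − 1/8²) = 13.60 × 0.01215 = 0.1653 eV.
λ = hc/ΔE = 1240 / 0.1653 = 7503 nm.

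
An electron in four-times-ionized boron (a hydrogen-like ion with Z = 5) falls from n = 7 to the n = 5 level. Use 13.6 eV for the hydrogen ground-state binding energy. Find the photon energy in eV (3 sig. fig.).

The Bohr energies scale as Z², so for Z = 5: E_n = −340.0/n² eV.
E_7 = −340.0/49 = −6.939 eV and E_5 = −340.0/25 = −13.60 eV.
The photon energy is |E_7 − E_5| = 6.66 eV.

6.66 eV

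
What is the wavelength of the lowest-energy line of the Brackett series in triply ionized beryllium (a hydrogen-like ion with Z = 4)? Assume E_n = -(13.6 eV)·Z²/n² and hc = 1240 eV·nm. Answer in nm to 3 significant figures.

253 nm

The Brackett series terminates on n_f = 4; the first line has n_i = 4+1 = 5.
ΔE = 217.6 × (1/4² − 1/5²) = 4.896 eV.
λ = 1240 / 4.896 = 253 nm.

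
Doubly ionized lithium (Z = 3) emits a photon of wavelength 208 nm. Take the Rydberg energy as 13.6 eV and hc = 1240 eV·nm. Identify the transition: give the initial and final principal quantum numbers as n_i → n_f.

n_i = 4, n_f = 3

The photon energy is ΔE = hc/λ = 1240 / 208 = 5.962 eV.
With Z = 3, ΔE = 122.4 × (1/n_f² − 1/n_i²), so 1/n_f² − 1/n_i² = 0.04871.
Trying n_f = 3 gives 1/n_i² = 0.06241, i.e. n_i ≈ 4; this pair matches.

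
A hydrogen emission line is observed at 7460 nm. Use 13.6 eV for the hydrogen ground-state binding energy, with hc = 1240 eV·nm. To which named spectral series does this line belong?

ΔE = 1240/7460 = 0.1662 eV.
This matches 13.6 × (1/5² − 1/6²), so n_f = 5: the Pfund series.

Pfund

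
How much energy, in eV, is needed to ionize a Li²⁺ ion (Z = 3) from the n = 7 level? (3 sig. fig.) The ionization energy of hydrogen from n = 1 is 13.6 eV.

E_n = −13.6 Z²/n² = −122.4/n² eV for Z = 3.
E_7 = −122.4/49 = −2.50 eV, so ionization (to E = 0) requires 2.50 eV.

2.50 eV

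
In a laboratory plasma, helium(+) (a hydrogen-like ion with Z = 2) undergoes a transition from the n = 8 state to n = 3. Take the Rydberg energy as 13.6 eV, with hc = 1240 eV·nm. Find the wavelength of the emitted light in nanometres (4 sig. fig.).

For Z = 2 the level energies scale as Z², so the effective Rydberg energy is 13.6 × 4 = 54.40 eV.
ΔE = 54.40 × (1/3² − 1/8²) = 54.40 × 0.09549 = 5.194 eV.
λ = hc/ΔE = 1240 / 5.194 = 238.7 nm.

238.7 nm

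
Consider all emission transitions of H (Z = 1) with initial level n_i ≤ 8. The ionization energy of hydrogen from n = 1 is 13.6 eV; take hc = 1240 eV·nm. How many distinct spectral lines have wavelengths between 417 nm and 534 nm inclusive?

2

Enumerate all n_i → n_f pairs with 1 ≤ n_f < n_i ≤ 8 and compute λ = 1240 / [13.6·1·(1/n_f² − 1/n_i²)].
Lines falling in [417, 534] nm: 5→2 (434.2 nm), 4→2 (486.3 nm).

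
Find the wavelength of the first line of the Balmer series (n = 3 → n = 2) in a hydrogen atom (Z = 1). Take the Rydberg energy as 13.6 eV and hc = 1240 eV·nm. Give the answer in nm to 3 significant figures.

The Balmer series terminates on n_f = 2; the first line has n_i = 2+1 = 3.
ΔE = 13.60 × (1/2² − 1/3²) = 1.889 eV.
λ = 1240 / 1.889 = 656 nm.

656 nm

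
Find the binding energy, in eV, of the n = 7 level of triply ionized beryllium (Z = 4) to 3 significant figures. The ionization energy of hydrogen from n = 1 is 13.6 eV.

E_n = −13.6 Z²/n² = −217.6/n² eV for Z = 4.
E_7 = −217.6/49 = −4.44 eV, so ionization (to E = 0) requires 4.44 eV.

4.44 eV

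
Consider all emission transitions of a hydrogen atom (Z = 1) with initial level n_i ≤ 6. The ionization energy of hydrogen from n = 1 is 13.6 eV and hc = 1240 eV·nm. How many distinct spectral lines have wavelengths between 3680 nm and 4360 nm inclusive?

Enumerate all n_i → n_f pairs with 1 ≤ n_f < n_i ≤ 6 and compute λ = 1240 / [13.6·1·(1/n_f² − 1/n_i²)].
Lines falling in [3680, 4360] nm: 5→4 (4052 nm).

1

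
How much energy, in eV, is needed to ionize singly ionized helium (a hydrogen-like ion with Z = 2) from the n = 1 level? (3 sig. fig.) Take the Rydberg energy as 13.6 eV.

54.4 eV

E_n = −13.6 Z²/n² = −54.40/n² eV for Z = 2.
E_1 = −54.40/1 = −54.4 eV, so ionization (to E = 0) requires 54.4 eV.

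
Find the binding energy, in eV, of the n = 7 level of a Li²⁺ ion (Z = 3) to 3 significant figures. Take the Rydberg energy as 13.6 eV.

E_n = −13.6 Z²/n² = −122.4/n² eV for Z = 3.
E_7 = −122.4/49 = −2.50 eV, so ionization (to E = 0) requires 2.50 eV.

2.50 eV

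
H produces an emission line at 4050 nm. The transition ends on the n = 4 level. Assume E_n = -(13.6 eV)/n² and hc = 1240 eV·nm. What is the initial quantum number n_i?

n_i = 5

The photon energy is ΔE = hc/λ = 1240 / 4050 = 0.3062 eV.
With Z = 1, ΔE = 13.60 × (1/n_f² − 1/n_i²), so 1/n_f² − 1/n_i² = 0.02251.
With n_f = 4: 1/n_i² = 1/16 − 0.02251 = 0.03999, so n_i ≈ 5.00.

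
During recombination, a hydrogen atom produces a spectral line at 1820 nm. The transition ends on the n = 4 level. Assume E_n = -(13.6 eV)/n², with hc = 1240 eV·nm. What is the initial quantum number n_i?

The photon energy is ΔE = hc/λ = 1240 / 1820 = 0.6813 eV.
With Z = 1, ΔE = 13.60 × (1/n_f² − 1/n_i²), so 1/n_f² − 1/n_i² = 0.05010.
With n_f = 4: 1/n_i² = 1/16 − 0.05010 = 0.01240, so n_i ≈ 8.98.

n_i = 9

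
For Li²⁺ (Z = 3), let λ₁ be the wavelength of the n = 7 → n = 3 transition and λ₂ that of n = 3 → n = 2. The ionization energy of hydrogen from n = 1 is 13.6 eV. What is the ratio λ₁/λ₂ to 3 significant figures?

1.53

λ ∝ 1/ΔE ∝ 1/(1/n_f² − 1/n_i²), and the Z² and hc factors cancel in the ratio.
λ₁/λ₂ = (1/2² − 1/3²)/(1/3² − 1/7²) = 0.1389/0.09070 = 1.53.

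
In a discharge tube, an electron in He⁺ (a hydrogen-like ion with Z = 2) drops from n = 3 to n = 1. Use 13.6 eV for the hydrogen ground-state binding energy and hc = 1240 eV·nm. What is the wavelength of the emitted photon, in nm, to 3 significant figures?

25.6 nm

For Z = 2 the level energies scale as Z², so the effective Rydberg energy is 13.6 × 4 = 54.40 eV.
ΔE = 54.40 × (1/1² − 1/3²) = 54.40 × 0.8889 = 48.36 eV.
λ = hc/ΔE = 1240 / 48.36 = 25.6 nm.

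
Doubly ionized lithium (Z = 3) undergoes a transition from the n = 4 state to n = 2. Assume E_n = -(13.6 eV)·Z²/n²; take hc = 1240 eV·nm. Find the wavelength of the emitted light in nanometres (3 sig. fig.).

54.0 nm

For Z = 3 the level energies scale as Z², so the effective Rydberg energy is 13.6 × 9 = 122.4 eV.
ΔE = 122.4 × (1/2² − 1/4²) = 122.4 × 0.1875 = 22.95 eV.
λ = hc/ΔE = 1240 / 22.95 = 54.0 nm.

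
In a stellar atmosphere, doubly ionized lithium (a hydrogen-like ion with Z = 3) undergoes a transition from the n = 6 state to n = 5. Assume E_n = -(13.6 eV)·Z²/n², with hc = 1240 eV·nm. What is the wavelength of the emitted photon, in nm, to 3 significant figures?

829 nm

For Z = 3 the level energies scale as Z², so the effective Rydberg energy is 13.6 × 9 = 122.4 eV.
ΔE = 122.4 × (1/5² − 1/6²) = 122.4 × 0.01222 = 1.496 eV.
λ = hc/ΔE = 1240 / 1.496 = 829 nm.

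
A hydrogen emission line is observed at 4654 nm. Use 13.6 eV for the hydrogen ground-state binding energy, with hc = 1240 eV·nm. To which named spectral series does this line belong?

ΔE = 1240/4654 = 0.2664 eV.
This matches 13.6 × (1/5² − 1/7²), so n_f = 5: the Pfund series.

Pfund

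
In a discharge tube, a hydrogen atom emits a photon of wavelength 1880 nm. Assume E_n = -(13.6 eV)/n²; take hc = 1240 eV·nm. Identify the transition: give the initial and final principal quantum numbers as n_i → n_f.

n_i = 4, n_f = 3

The photon energy is ΔE = hc/λ = 1240 / 1880 = 0.6596 eV.
With Z = 1, ΔE = 13.60 × (1/n_f² − 1/n_i²), so 1/n_f² − 1/n_i² = 0.04850.
Trying n_f = 3 gives 1/n_i² = 0.06261, i.e. n_i ≈ 4; this pair matches.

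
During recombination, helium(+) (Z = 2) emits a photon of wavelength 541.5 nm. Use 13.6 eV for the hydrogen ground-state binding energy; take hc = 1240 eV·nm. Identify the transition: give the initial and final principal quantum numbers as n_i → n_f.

n_i = 7, n_f = 4

The photon energy is ΔE = hc/λ = 1240 / 541.5 = 2.290 eV.
With Z = 2, ΔE = 54.40 × (1/n_f² − 1/n_i²), so 1/n_f² − 1/n_i² = 0.04209.
Trying n_f = 4 gives 1/n_i² = 0.02041, i.e. n_i ≈ 7; this pair matches.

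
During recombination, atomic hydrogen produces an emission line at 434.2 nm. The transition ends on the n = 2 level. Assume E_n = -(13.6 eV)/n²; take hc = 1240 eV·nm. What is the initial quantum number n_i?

The photon energy is ΔE = hc/λ = 1240 / 434.2 = 2.856 eV.
With Z = 1, ΔE = 13.60 × (1/n_f² − 1/n_i²), so 1/n_f² − 1/n_i² = 0.2100.
With n_f = 2: 1/n_i² = 1/4 − 0.2100 = 0.04001, so n_i ≈ 5.00.

n_i = 5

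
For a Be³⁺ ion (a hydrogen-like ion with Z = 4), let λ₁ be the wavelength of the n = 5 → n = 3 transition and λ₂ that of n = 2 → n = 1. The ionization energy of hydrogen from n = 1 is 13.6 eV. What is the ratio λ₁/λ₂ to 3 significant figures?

λ ∝ 1/ΔE ∝ 1/(1/n_f² − 1/n_i²), and the Z² and hc factors cancel in the ratio.
λ₁/λ₂ = (1/1² − 1/2²)/(1/3² − 1/5²) = 0.7500/0.07111 = 10.5.

10.5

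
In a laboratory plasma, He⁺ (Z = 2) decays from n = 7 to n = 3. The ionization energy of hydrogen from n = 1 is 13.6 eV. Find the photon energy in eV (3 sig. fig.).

4.93 eV

The Bohr energies scale as Z², so for Z = 2: E_n = −54.40/n² eV.
E_7 = −54.40/49 = −1.110 eV and E_3 = −54.40/9 = −6.044 eV.
The photon energy is |E_7 − E_3| = 4.93 eV.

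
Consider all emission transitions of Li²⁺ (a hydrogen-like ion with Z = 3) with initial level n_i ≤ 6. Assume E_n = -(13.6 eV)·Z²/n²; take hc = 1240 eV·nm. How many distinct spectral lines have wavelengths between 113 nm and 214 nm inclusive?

3

Enumerate all n_i → n_f pairs with 1 ≤ n_f < n_i ≤ 6 and compute λ = 1240 / [13.6·9·(1/n_f² − 1/n_i²)].
Lines falling in [113, 214] nm: 6→3 (121.6 nm), 5→3 (142.5 nm), 4→3 (208.4 nm).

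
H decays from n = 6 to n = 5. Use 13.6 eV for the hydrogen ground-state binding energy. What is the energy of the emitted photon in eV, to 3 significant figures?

0.166 eV

E_6 = −13.60/36 = −0.3778 eV and E_5 = −13.60/25 = −0.5440 eV.
The photon energy is |E_6 − E_5| = 0.166 eV.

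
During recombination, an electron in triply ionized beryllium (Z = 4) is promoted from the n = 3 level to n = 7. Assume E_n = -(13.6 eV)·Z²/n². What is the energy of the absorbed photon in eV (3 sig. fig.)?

The Bohr energies scale as Z², so for Z = 4: E_n = −217.6/n² eV.
E_7 = −217.6/49 = −4.441 eV and E_3 = −217.6/9 = −24.18 eV.
The photon energy is |E_7 − E_3| = 19.7 eV.

19.7 eV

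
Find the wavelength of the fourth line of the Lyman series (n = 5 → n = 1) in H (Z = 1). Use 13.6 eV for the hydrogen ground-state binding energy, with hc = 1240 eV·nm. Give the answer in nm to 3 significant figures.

The Lyman series terminates on n_f = 1; the fourth line has n_i = 1+4 = 5.
ΔE = 13.60 × (1/1² − 1/5²) = 13.06 eV.
λ = 1240 / 13.06 = 95.0 nm.

95.0 nm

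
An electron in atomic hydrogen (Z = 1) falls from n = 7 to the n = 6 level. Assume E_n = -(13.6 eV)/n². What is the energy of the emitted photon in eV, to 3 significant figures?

E_7 = −13.60/49 = −0.2776 eV and E_6 = −13.60/36 = −0.3778 eV.
The photon energy is |E_7 − E_6| = 0.100 eV.

0.100 eV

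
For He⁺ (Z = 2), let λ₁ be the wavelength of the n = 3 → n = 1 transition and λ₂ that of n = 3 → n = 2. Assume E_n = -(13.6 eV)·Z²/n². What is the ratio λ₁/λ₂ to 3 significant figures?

0.156

λ ∝ 1/ΔE ∝ 1/(1/n_f² − 1/n_i²), and the Z² and hc factors cancel in the ratio.
λ₁/λ₂ = (1/2² − 1/3²)/(1/1² − 1/3²) = 0.1389/0.8889 = 0.156.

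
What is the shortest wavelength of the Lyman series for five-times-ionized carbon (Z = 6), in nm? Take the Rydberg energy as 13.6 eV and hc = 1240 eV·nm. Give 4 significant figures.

The Lyman series has lower level n_f = 1; the series limit corresponds to n_i → ∞.
ΔE_max = 13.6 × 36 / 1² = 489.6 eV.
λ_min = 1240 / 489.6 = 2.533 nm.

2.533 nm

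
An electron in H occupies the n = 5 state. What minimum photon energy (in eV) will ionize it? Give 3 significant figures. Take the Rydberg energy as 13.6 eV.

0.544 eV

E_5 = −13.60/25 = −0.544 eV, so ionization (to E = 0) requires 0.544 eV.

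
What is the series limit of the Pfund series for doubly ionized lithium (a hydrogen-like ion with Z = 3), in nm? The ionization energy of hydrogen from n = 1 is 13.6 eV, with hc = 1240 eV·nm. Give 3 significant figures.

The Pfund series has lower level n_f = 5; the series limit corresponds to n_i → ∞.
ΔE_max = 13.6 × 9 / 5² = 4.896 eV.
λ_min = 1240 / 4.896 = 253 nm.

253 nm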